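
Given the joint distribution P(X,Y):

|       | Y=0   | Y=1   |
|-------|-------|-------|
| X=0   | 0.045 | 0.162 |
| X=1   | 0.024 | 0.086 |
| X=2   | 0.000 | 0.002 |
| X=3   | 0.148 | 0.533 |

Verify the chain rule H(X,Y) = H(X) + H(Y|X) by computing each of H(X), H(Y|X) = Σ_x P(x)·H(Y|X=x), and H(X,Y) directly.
H(X) = 1.2160 bits, H(Y|X) = 0.7539 bits, H(X,Y) = 1.9700 bits

Marginal of X (row sums):
  P(X=0) = 0.045 + 0.162 = 0.207
  P(X=1) = 0.024 + 0.086 = 0.110
  P(X=2) = 0.000 + 0.002 = 0.002
  P(X=3) = 0.148 + 0.533 = 0.681
H(X) = -[0.207·log₂(0.207) + 0.110·log₂(0.110) + 0.002·log₂(0.002) + 0.681·log₂(0.681)]
  = 0.470366 + 0.350287 + 0.017932 + 0.377460 = 1.2160 bits

H(Y|X) = Σ_x P(x)·H(Y|X=x):
  X=0: P(X=0) = 0.207, P(Y|X=0) = (5/23, 18/23) → H(Y|X=0) = 0.755375
  X=1: P(X=1) = 0.110, P(Y|X=1) = (12/55, 43/55) → H(Y|X=1) = 0.756834
  X=2: P(X=2) = 0.002, P(Y|X=2) = (0, 1) → H(Y|X=2) = 0.000000
  X=3: P(X=3) = 0.681, P(Y|X=3) = (148/681, 533/681) → H(Y|X=3) = 0.755257
H(Y|X) = 0.207·0.755375 + 0.110·0.756834 + 0.002·0.000000 + 0.681·0.755257 = 0.7539 bits

H(X,Y) = -Σ_{x,y} P(x,y) log₂ P(x,y). Per-cell terms -P(x,y)·log₂P(x,y):
  X=0: 0.201327, 0.425401
  X=1: 0.129140, 0.304399
  X=2: 0.000000, 0.017932
  X=3: 0.407937, 0.483853
  (cells with P = 0 contribute 0)
Sum of the 8 terms: H(X,Y) = 1.9700 bits

Chain rule check:
  H(X) + H(Y|X) = 1.2160 + 0.7539 = 1.9699 bits
  H(X,Y) = 1.9700 bits
✓ Chain rule verified (Δ = 0.0001 is 4-dp rounding noise: each of the three values was rounded independently).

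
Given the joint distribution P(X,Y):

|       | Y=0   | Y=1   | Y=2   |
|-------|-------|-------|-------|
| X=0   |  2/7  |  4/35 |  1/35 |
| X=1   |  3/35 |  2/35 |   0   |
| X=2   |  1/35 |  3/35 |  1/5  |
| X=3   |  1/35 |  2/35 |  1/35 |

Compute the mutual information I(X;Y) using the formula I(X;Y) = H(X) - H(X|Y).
0.3558 bits

I(X;Y) = H(X) - H(X|Y)

Marginal of X (row sums):
  P(X=0) = 2/7 + 4/35 + 1/35 = 3/7
  P(X=1) = 3/35 + 2/35 + 0 = 1/7
  P(X=2) = 1/35 + 3/35 + 1/5 = 11/35
  P(X=3) = 1/35 + 2/35 + 1/35 = 4/35
H(X) = -[(3/7)·log₂(3/7) + (1/7)·log₂(1/7) + (11/35)·log₂(11/35) + (4/35)·log₂(4/35)]
  = 0.5239 + 0.4011 + 0.5248 + 0.3576 = 1.8074 bits

Marginal of Y (column sums):
  P(Y=0) = 2/7 + 3/35 + 1/35 + 1/35 = 3/7
  P(Y=1) = 4/35 + 2/35 + 3/35 + 2/35 = 11/35
  P(Y=2) = 1/35 + 0 + 1/5 + 1/35 = 9/35
H(X|Y) = Σ_y P(y)·H(X|Y=y):
  Y=0: P(Y=0) = 3/7, P(X|Y=0) = (2/3, 1/5, 1/15, 1/15) → H(X|Y=0) = 1.3753
  Y=1: P(Y=1) = 11/35, P(X|Y=1) = (4/11, 2/11, 3/11, 2/11) → H(X|Y=1) = 1.9363
  Y=2: P(Y=2) = 9/35, P(X|Y=2) = (1/9, 0, 7/9, 1/9) → H(X|Y=2) = 0.9864
H(X|Y) = (3/7)·1.3753 + (11/35)·1.9363 + (9/35)·0.9864 = 1.4516 bits

I(X;Y) = H(X) - H(X|Y) = 1.8074 - 1.4516 = 0.3558 bits

Cross-check via I(X;Y) = H(X) + H(Y) - H(X,Y): computing H(Y) from the column sums and H(X,Y) from the 12 cells in the same way gives H(Y) = 1.5525 bits and H(X,Y) = 3.0041 bits, so
I(X;Y) = 1.8074 + 1.5525 - 3.0041 = 0.3558 bits ✓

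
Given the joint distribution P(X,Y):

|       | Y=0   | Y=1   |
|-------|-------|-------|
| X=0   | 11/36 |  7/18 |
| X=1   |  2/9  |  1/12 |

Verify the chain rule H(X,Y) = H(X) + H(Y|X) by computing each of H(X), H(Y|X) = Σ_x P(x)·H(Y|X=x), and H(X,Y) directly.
H(X) = 0.8880 bits, H(Y|X) = 0.9455 bits, H(X,Y) = 1.8335 bits

Marginal of X (row sums):
  P(X=0) = 11/36 + 7/18 = 25/36
  P(X=1) = 2/9 + 1/12 = 11/36
H(X) = -[(25/36)·log₂(25/36) + (11/36)·log₂(11/36)]
  = 0.3653 + 0.5227 = 0.8880 bits

H(Y|X) = Σ_x P(x)·H(Y|X=x):
  X=0: P(X=0) = 25/36, P(Y|X=0) = (11/25, 14/25) → H(Y|X=0) = 0.9896
  X=1: P(X=1) = 11/36, P(Y|X=1) = (8/11, 3/11) → H(Y|X=1) = 0.8454
H(Y|X) = (25/36)·0.9896 + (11/36)·0.8454 = 0.9455 bits

H(X,Y) = -Σ_{x,y} P(x,y) log₂ P(x,y). Per-cell terms -P(x,y)·log₂P(x,y):
  X=0: 0.5227, 0.5299
  X=1: 0.4822, 0.2987
Sum of the 4 terms: H(X,Y) = 1.8335 bits

Chain rule check:
  H(X) + H(Y|X) = 0.8880 + 0.9455 = 1.8335 bits
  H(X,Y) = 1.8335 bits
✓ Chain rule verified.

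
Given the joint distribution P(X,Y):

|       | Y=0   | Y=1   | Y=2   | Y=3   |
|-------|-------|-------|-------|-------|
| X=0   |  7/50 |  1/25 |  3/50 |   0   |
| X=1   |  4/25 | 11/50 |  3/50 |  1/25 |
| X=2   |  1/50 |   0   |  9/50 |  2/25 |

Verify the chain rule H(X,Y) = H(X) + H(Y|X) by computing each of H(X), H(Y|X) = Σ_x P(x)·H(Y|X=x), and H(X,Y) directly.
H(X) = 1.5166 bits, H(Y|X) = 1.4923 bits, H(X,Y) = 3.0090 bits

Marginal of X (row sums):
  P(X=0) = 7/50 + 1/25 + 3/50 + 0 = 6/25
  P(X=1) = 4/25 + 11/50 + 3/50 + 1/25 = 12/25
  P(X=2) = 1/50 + 0 + 9/50 + 2/25 = 7/25
H(X) = -[(6/25)·log₂(6/25) + (12/25)·log₂(12/25) + (7/25)·log₂(7/25)]
  = 0.4941 + 0.5083 + 0.5142 = 1.5166 bits

H(Y|X) = Σ_x P(x)·H(Y|X=x):
  X=0: P(X=0) = 6/25, P(Y|X=0) = (7/12, 1/6, 1/4, 0) → H(Y|X=0) = 1.3844
  X=1: P(X=1) = 12/25, P(Y|X=1) = (1/3, 11/24, 1/8, 1/12) → H(Y|X=1) = 1.7179
  X=2: P(X=2) = 7/25, P(Y|X=2) = (1/14, 0, 9/14, 2/7) → H(Y|X=2) = 1.1981
H(Y|X) = (6/25)·1.3844 + (12/25)·1.7179 + (7/25)·1.1981 = 1.4923 bits

H(X,Y) = -Σ_{x,y} P(x,y) log₂ P(x,y). Per-cell terms -P(x,y)·log₂P(x,y):
  X=0: 0.3971, 0.1858, 0.2435, 0.0000
  X=1: 0.4230, 0.4806, 0.2435, 0.1858
  X=2: 0.1129, 0.0000, 0.4453, 0.2915
  (cells with P = 0 contribute 0)
Sum of the 12 terms: H(X,Y) = 3.0090 bits

Chain rule check:
  H(X) + H(Y|X) = 1.5166 + 1.4923 = 3.0089 bits
  H(X,Y) = 3.0090 bits
✓ Chain rule verified (Δ = 0.0001 is 4-dp rounding noise: each of the three values was rounded independently).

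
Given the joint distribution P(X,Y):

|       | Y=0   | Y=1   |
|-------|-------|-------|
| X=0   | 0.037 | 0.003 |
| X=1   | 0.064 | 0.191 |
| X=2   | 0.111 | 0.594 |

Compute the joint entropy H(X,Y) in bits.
1.7095 bits

H(X,Y) = -Σ_{x,y} P(x,y) log₂ P(x,y). Per-cell terms -P(x,y)·log₂P(x,y):
  X=0: 0.1760, 0.0251
  X=1: 0.2538, 0.4562
  X=2: 0.3520, 0.4464
Sum of the 6 terms: H(X,Y) = 1.7095 bits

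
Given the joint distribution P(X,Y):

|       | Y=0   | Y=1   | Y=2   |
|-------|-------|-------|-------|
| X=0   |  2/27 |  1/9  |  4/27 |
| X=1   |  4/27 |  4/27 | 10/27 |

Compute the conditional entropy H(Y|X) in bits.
1.4672 bits

H(Y|X) = H(X,Y) - H(X)

H(X,Y) = -Σ_{x,y} P(x,y) log₂ P(x,y). Per-cell terms -P(x,y)·log₂P(x,y):
  X=0: 0.27814, 0.35221, 0.40813
  X=1: 0.40813, 0.40813, 0.53073
Sum of the 6 terms: H(X,Y) = 2.3855 bits

Marginal of X (row sums):
  P(X=0) = 2/27 + 1/9 + 4/27 = 1/3
  P(X=1) = 4/27 + 4/27 + 10/27 = 2/3
H(X) = -[(1/3)·log₂(1/3) + (2/3)·log₂(2/3)]
  = 0.52832 + 0.38998 = 0.9183 bits

H(Y|X) = H(X,Y) - H(X) = 2.3855 - 0.9183 = 1.4672 bits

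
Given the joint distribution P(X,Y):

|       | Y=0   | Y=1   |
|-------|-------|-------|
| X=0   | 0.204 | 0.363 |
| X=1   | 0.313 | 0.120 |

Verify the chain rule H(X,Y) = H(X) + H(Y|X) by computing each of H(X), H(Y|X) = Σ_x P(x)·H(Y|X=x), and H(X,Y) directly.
H(X) = 0.9870 bits, H(Y|X) = 0.9031 bits, H(X,Y) = 1.8901 bits

Marginal of X (row sums):
  P(X=0) = 0.204 + 0.363 = 0.567
  P(X=1) = 0.313 + 0.120 = 0.433
H(X) = -[0.567·log₂(0.567) + 0.433·log₂(0.433)]
  = 0.4641 + 0.5229 = 0.9870 bits

H(Y|X) = Σ_x P(x)·H(Y|X=x):
  X=0: P(X=0) = 0.567, P(Y|X=0) = (68/189, 121/189) → H(Y|X=0) = 0.9425
  X=1: P(X=1) = 0.433, P(Y|X=1) = (313/433, 120/433) → H(Y|X=1) = 0.8515
H(Y|X) = 0.567·0.9425 + 0.433·0.8515 = 0.9031 bits

H(X,Y) = -Σ_{x,y} P(x,y) log₂ P(x,y). Per-cell terms -P(x,y)·log₂P(x,y):
  X=0: 0.4678, 0.5307
  X=1: 0.5245, 0.3671
Sum of the 4 terms: H(X,Y) = 1.8901 bits

Chain rule check:
  H(X) + H(Y|X) = 0.9870 + 0.9031 = 1.8901 bits
  H(X,Y) = 1.8901 bits
✓ Chain rule verified.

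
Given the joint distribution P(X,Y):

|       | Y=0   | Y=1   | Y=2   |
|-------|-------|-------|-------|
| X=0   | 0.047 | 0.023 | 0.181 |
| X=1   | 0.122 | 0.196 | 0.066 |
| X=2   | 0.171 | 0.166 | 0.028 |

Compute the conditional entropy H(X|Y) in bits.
1.3074 bits

H(X|Y) = H(X,Y) - H(Y)

H(X,Y) = -Σ_{x,y} P(x,y) log₂ P(x,y). Per-cell terms -P(x,y)·log₂P(x,y):
  X=0: 0.20733, 0.12517, 0.44633
  X=1: 0.37028, 0.46081, 0.25881
  X=2: 0.43570, 0.43006, 0.14444
Sum of the 9 terms: H(X,Y) = 2.8789 bits

Marginal of Y (column sums):
  P(Y=0) = 0.047 + 0.122 + 0.171 = 0.340
  P(Y=1) = 0.023 + 0.196 + 0.166 = 0.385
  P(Y=2) = 0.181 + 0.066 + 0.028 = 0.275
H(Y) = -[0.340·log₂(0.340) + 0.385·log₂(0.385) + 0.275·log₂(0.275)]
  = 0.52917 + 0.53017 + 0.51219 = 1.5715 bits

H(X|Y) = H(X,Y) - H(Y) = 2.8789 - 1.5715 = 1.3074 bits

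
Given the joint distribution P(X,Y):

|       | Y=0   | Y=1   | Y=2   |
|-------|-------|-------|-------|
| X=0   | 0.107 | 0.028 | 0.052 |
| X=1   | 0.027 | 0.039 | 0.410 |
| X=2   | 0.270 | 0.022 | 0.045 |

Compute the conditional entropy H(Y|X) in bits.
0.9034 bits

H(Y|X) = H(X,Y) - H(X)

H(X,Y) = -Σ_{x,y} P(x,y) log₂ P(x,y). Per-cell terms -P(x,y)·log₂P(x,y):
  X=0: 0.34500, 0.14444, 0.22180
  X=1: 0.14069, 0.18253, 0.52738
  X=2: 0.51002, 0.12114, 0.20133
Sum of the 9 terms: H(X,Y) = 2.3943 bits

Marginal of X (row sums):
  P(X=0) = 0.107 + 0.028 + 0.052 = 0.187
  P(X=1) = 0.027 + 0.039 + 0.410 = 0.476
  P(X=2) = 0.270 + 0.022 + 0.045 = 0.337
H(X) = -[0.187·log₂(0.187) + 0.476·log₂(0.476) + 0.337·log₂(0.337)]
  = 0.45233 + 0.50978 + 0.52881 = 1.4909 bits

H(Y|X) = H(X,Y) - H(X) = 2.3943 - 1.4909 = 0.9034 bits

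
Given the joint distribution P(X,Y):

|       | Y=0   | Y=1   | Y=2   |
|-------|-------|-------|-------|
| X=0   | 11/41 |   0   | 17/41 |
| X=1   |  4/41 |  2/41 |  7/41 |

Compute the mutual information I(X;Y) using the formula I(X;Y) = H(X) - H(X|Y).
0.0853 bits

I(X;Y) = H(X) - H(X|Y)

Marginal of X (row sums):
  P(X=0) = 11/41 + 0 + 17/41 = 28/41
  P(X=1) = 4/41 + 2/41 + 7/41 = 13/41
H(X) = -[(28/41)·log₂(28/41) + (13/41)·log₂(13/41)]
  = 0.37574 + 0.52543 = 0.9012 bits

Marginal of Y (column sums):
  P(Y=0) = 11/41 + 4/41 = 15/41
  P(Y=1) = 0 + 2/41 = 2/41
  P(Y=2) = 17/41 + 7/41 = 24/41
H(X|Y) = Σ_y P(y)·H(X|Y=y):
  Y=0: P(Y=0) = 15/41, P(X|Y=0) = (11/15, 4/15) → H(X|Y=0) = 0.83664
  Y=1: P(Y=1) = 2/41, P(X|Y=1) = (0, 1) → H(X|Y=1) = 0.00000
  Y=2: P(Y=2) = 24/41, P(X|Y=2) = (17/24, 7/24) → H(X|Y=2) = 0.87086
H(X|Y) = (15/41)·0.83664 + (2/41)·0.00000 + (24/41)·0.87086 = 0.8159 bits

I(X;Y) = H(X) - H(X|Y) = 0.9012 - 0.8159 = 0.0853 bits

Cross-check via I(X;Y) = H(X) + H(Y) - H(X,Y): computing H(Y) from the column sums and H(X,Y) from the 6 cells in the same way gives H(Y) = 1.1955 bits and H(X,Y) = 2.0114 bits, so
I(X;Y) = 0.9012 + 1.1955 - 2.0114 = 0.0853 bits ✓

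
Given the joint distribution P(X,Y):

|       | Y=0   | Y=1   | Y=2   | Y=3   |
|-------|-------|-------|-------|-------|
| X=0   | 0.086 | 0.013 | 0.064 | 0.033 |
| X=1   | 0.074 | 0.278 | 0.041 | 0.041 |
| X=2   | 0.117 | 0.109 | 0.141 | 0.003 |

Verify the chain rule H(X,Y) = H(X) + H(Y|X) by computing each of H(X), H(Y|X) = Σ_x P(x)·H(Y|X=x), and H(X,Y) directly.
H(X) = 1.5142 bits, H(Y|X) = 1.5915 bits, H(X,Y) = 3.1057 bits

Marginal of X (row sums):
  P(X=0) = 0.086 + 0.013 + 0.064 + 0.033 = 0.196
  P(X=1) = 0.074 + 0.278 + 0.041 + 0.041 = 0.434
  P(X=2) = 0.117 + 0.109 + 0.141 + 0.003 = 0.370
H(X) = -[0.196·log₂(0.196) + 0.434·log₂(0.434) + 0.370·log₂(0.370)]
  = 0.46081 + 0.52264 + 0.53073 = 1.5142 bits

H(Y|X) = Σ_x P(x)·H(Y|X=x):
  X=0: P(X=0) = 0.196, P(Y|X=0) = (43/98, 13/196, 16/49, 33/196) → H(Y|X=0) = 1.74109
  X=1: P(X=1) = 0.434, P(Y|X=1) = (37/217, 139/217, 41/434, 41/434) → H(Y|X=1) = 1.48993
  X=2: P(X=2) = 0.370, P(Y|X=2) = (117/370, 109/370, 141/370, 3/370) → H(Y|X=2) = 1.63139
H(Y|X) = 0.196·1.74109 + 0.434·1.48993 + 0.370·1.63139 = 1.5915 bits

H(X,Y) = -Σ_{x,y} P(x,y) log₂ P(x,y). Per-cell terms -P(x,y)·log₂P(x,y):
  X=0: 0.30440, 0.08145, 0.25381, 0.16241
  X=1: 0.27797, 0.51342, 0.18894, 0.18894
  X=2: 0.36216, 0.34854, 0.39850, 0.02514
Sum of the 12 terms: H(X,Y) = 3.1057 bits

Chain rule check:
  H(X) + H(Y|X) = 1.5142 + 1.5915 = 3.1057 bits
  H(X,Y) = 3.1057 bits
✓ Chain rule verified.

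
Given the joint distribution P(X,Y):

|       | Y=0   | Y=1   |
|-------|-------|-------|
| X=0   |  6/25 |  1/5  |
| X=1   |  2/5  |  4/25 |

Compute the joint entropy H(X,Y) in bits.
1.9103 bits

H(X,Y) = -Σ_{x,y} P(x,y) log₂ P(x,y). Per-cell terms -P(x,y)·log₂P(x,y):
  X=0: 0.4941, 0.4644
  X=1: 0.5288, 0.4230
Sum of the 4 terms: H(X,Y) = 1.9103 bits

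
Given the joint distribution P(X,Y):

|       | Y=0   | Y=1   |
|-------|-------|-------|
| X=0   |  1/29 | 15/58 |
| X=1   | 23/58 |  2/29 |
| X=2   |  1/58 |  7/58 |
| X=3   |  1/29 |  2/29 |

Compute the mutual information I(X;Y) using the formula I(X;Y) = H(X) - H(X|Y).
0.3943 bits

I(X;Y) = H(X) - H(X|Y)

Marginal of X (row sums):
  P(X=0) = 1/29 + 15/58 = 17/58
  P(X=1) = 23/58 + 2/29 = 27/58
  P(X=2) = 1/58 + 7/58 = 4/29
  P(X=3) = 1/29 + 2/29 = 3/29
H(X) = -[(17/58)·log₂(17/58) + (27/58)·log₂(27/58) + (4/29)·log₂(4/29) + (3/29)·log₂(3/29)]
  = 0.518945 + 0.513509 + 0.394204 + 0.338588 = 1.76525 bits

Marginal of Y (column sums):
  P(Y=0) = 1/29 + 23/58 + 1/58 + 1/29 = 14/29
  P(Y=1) = 15/58 + 2/29 + 7/58 + 2/29 = 15/29
H(X|Y) = Σ_y P(y)·H(X|Y=y):
  Y=0: P(Y=0) = 14/29, P(X|Y=0) = (1/14, 23/28, 1/28, 1/14) → H(X|Y=0) = 0.948715
  Y=1: P(Y=1) = 15/29, P(X|Y=1) = (1/2, 2/15, 7/30, 2/15) → H(X|Y=1) = 1.765062
H(X|Y) = (14/29)·0.948715 + (15/29)·1.765062 = 1.37096 bits

I(X;Y) = H(X) - H(X|Y) = 1.76525 - 1.37096 = 0.3943 bits

Cross-check via I(X;Y) = H(X) + H(Y) - H(X,Y): computing H(Y) from the column sums and H(X,Y) from the 8 cells in the same way gives H(Y) = 0.99914 bits and H(X,Y) = 2.37011 bits, so
I(X;Y) = 1.76525 + 0.99914 - 2.37011 = 0.3943 bits ✓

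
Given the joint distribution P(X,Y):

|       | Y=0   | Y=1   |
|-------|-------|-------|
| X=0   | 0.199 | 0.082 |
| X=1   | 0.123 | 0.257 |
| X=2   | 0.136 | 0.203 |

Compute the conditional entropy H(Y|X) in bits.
0.9193 bits

H(Y|X) = H(X,Y) - H(X)

H(X,Y) = -Σ_{x,y} P(x,y) log₂ P(x,y). Per-cell terms -P(x,y)·log₂P(x,y):
  X=0: 0.46350, 0.29588
  X=1: 0.37186, 0.50376
  X=2: 0.39145, 0.46699
Sum of the 6 terms: H(X,Y) = 2.4934 bits

Marginal of X (row sums):
  P(X=0) = 0.199 + 0.082 = 0.281
  P(X=1) = 0.123 + 0.257 = 0.380
  P(X=2) = 0.136 + 0.203 = 0.339
H(X) = -[0.281·log₂(0.281) + 0.380·log₂(0.380) + 0.339·log₂(0.339)]
  = 0.51461 + 0.53045 + 0.52906 = 1.5741 bits

H(Y|X) = H(X,Y) - H(X) = 2.4934 - 1.5741 = 0.9193 bits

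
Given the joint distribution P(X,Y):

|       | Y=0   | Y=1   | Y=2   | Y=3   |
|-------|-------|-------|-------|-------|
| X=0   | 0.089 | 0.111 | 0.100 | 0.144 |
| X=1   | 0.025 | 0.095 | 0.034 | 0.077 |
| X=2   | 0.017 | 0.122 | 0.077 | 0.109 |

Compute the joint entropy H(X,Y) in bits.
3.4073 bits

H(X,Y) = -Σ_{x,y} P(x,y) log₂ P(x,y). Per-cell terms -P(x,y)·log₂P(x,y):
  X=0: 0.31061, 0.35202, 0.33219, 0.40260
  X=1: 0.13305, 0.32261, 0.16586, 0.28482
  X=2: 0.09993, 0.37028, 0.28482, 0.34854
Sum of the 12 terms: H(X,Y) = 3.4073 bits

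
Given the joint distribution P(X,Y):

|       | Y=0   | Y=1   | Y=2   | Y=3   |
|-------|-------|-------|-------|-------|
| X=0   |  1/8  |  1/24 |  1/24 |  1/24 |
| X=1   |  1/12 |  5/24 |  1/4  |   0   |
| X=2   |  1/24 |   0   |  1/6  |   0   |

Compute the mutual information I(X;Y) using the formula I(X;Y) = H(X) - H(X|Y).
0.3173 bits

I(X;Y) = H(X) - H(X|Y)

Marginal of X (row sums):
  P(X=0) = 1/8 + 1/24 + 1/24 + 1/24 = 1/4
  P(X=1) = 1/12 + 5/24 + 1/4 + 0 = 13/24
  P(X=2) = 1/24 + 0 + 1/6 + 0 = 5/24
H(X) = -[(1/4)·log₂(1/4) + (13/24)·log₂(13/24) + (5/24)·log₂(5/24)]
  = 0.5000 + 0.4791 + 0.4715 = 1.4506 bits

Marginal of Y (column sums):
  P(Y=0) = 1/8 + 1/12 + 1/24 = 1/4
  P(Y=1) = 1/24 + 5/24 + 0 = 1/4
  P(Y=2) = 1/24 + 1/4 + 1/6 = 11/24
  P(Y=3) = 1/24 + 0 + 0 = 1/24
H(X|Y) = Σ_y P(y)·H(X|Y=y):
  Y=0: P(Y=0) = 1/4, P(X|Y=0) = (1/2, 1/3, 1/6) → H(X|Y=0) = 1.4591
  Y=1: P(Y=1) = 1/4, P(X|Y=1) = (1/6, 5/6, 0) → H(X|Y=1) = 0.6500
  Y=2: P(Y=2) = 11/24, P(X|Y=2) = (1/11, 6/11, 4/11) → H(X|Y=2) = 1.3222
  Y=3: P(Y=3) = 1/24, P(X|Y=3) = (1, 0, 0) → H(X|Y=3) = 0.0000
H(X|Y) = (1/4)·1.4591 + (1/4)·0.6500 + (11/24)·1.3222 + (1/24)·0.0000 = 1.1333 bits

I(X;Y) = H(X) - H(X|Y) = 1.4506 - 1.1333 = 0.3173 bits

Cross-check via I(X;Y) = H(X) + H(Y) - H(X,Y): computing H(Y) from the column sums and H(X,Y) from the 12 cells in the same way gives H(Y) = 1.7069 bits and H(X,Y) = 2.8402 bits, so
I(X;Y) = 1.4506 + 1.7069 - 2.8402 = 0.3173 bits ✓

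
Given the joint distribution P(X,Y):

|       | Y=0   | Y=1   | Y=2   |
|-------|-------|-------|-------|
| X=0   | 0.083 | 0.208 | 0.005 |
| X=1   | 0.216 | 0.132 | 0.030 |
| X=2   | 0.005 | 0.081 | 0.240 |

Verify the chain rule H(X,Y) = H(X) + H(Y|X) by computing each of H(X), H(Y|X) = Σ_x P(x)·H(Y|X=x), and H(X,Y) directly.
H(X) = 1.5776 bits, H(Y|X) = 1.0709 bits, H(X,Y) = 2.6484 bits

Marginal of X (row sums):
  P(X=0) = 0.083 + 0.208 + 0.005 = 0.296
  P(X=1) = 0.216 + 0.132 + 0.030 = 0.378
  P(X=2) = 0.005 + 0.081 + 0.240 = 0.326
H(X) = -[0.296·log₂(0.296) + 0.378·log₂(0.378) + 0.326·log₂(0.326)]
  = 0.5199 + 0.5305 + 0.5272 = 1.5776 bits

H(Y|X) = Σ_x P(x)·H(Y|X=x):
  X=0: P(X=0) = 0.296, P(Y|X=0) = (83/296, 26/37, 5/296) → H(Y|X=0) = 0.9715
  X=1: P(X=1) = 0.378, P(Y|X=1) = (4/7, 22/63, 5/63) → H(Y|X=1) = 1.2815
  X=2: P(X=2) = 0.326, P(Y|X=2) = (5/326, 81/326, 120/163) → H(Y|X=2) = 0.9169
H(Y|X) = 0.296·0.9715 + 0.378·1.2815 + 0.326·0.9169 = 1.0709 bits

H(X,Y) = -Σ_{x,y} P(x,y) log₂ P(x,y). Per-cell terms -P(x,y)·log₂P(x,y):
  X=0: 0.2980, 0.4712, 0.0382
  X=1: 0.4776, 0.3856, 0.1518
  X=2: 0.0382, 0.2937, 0.4941
Sum of the 9 terms: H(X,Y) = 2.6484 bits

Chain rule check:
  H(X) + H(Y|X) = 1.5776 + 1.0709 = 2.6485 bits
  H(X,Y) = 2.6484 bits
✓ Chain rule verified (Δ = 0.0001 is 4-dp rounding noise: each of the three values was rounded independently).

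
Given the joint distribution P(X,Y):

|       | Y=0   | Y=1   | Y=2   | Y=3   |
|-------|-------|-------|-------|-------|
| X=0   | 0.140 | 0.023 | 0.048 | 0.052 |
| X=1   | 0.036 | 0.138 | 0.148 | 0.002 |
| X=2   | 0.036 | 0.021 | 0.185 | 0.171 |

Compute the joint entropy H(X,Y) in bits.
3.1229 bits

H(X,Y) = -Σ_{x,y} P(x,y) log₂ P(x,y). Per-cell terms -P(x,y)·log₂P(x,y):
  X=0: 0.39711, 0.12517, 0.21028, 0.22180
  X=1: 0.17265, 0.39430, 0.40794, 0.01793
  X=2: 0.17265, 0.11704, 0.45036, 0.43570
Sum of the 12 terms: H(X,Y) = 3.1229 bits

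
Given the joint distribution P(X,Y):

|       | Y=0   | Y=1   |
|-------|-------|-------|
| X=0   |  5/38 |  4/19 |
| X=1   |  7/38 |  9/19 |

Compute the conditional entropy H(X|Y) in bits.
0.9187 bits

H(X|Y) = H(X,Y) - H(Y)

H(X,Y) = -Σ_{x,y} P(x,y) log₂ P(x,y). Per-cell terms -P(x,y)·log₂P(x,y):
  X=0: 0.385000, 0.473248
  X=1: 0.449579, 0.510633
Sum of the 4 terms: H(X,Y) = 1.81846 bits

Marginal of Y (column sums):
  P(Y=0) = 5/38 + 7/38 = 6/19
  P(Y=1) = 4/19 + 9/19 = 13/19
H(Y) = -[(6/19)·log₂(6/19) + (13/19)·log₂(13/19)]
  = 0.525147 + 0.374597 = 0.89974 bits

H(X|Y) = H(X,Y) - H(Y) = 1.81846 - 0.89974 = 0.9187 bits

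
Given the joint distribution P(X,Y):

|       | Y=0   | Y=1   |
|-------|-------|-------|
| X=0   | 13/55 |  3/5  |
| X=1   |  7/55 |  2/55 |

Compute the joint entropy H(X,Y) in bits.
1.4864 bits

H(X,Y) = -Σ_{x,y} P(x,y) log₂ P(x,y). Per-cell terms -P(x,y)·log₂P(x,y):
  X=0: 0.49185, 0.44218
  X=1: 0.37851, 0.17387
Sum of the 4 terms: H(X,Y) = 1.4864 bits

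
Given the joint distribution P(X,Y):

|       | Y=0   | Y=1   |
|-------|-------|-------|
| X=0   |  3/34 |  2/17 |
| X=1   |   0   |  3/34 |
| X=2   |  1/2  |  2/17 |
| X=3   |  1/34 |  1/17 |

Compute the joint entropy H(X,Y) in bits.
2.2346 bits

H(X,Y) = -Σ_{x,y} P(x,y) log₂ P(x,y). Per-cell terms -P(x,y)·log₂P(x,y):
  X=0: 0.30904, 0.36323
  X=1: 0.00000, 0.30904
  X=2: 0.50000, 0.36323
  X=3: 0.14963, 0.24044
  (cells with P = 0 contribute 0)
Sum of the 8 terms: H(X,Y) = 2.2346 bits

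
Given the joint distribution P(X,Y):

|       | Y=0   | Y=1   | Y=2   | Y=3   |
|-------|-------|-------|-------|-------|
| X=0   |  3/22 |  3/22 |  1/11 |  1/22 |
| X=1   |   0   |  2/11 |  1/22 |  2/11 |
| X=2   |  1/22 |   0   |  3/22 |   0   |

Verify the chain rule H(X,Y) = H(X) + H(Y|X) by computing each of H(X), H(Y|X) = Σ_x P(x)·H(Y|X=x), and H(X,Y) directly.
H(X) = 1.5022 bits, H(Y|X) = 1.4906 bits, H(X,Y) = 2.9929 bits

Marginal of X (row sums):
  P(X=0) = 3/22 + 3/22 + 1/11 + 1/22 = 9/22
  P(X=1) = 0 + 2/11 + 1/22 + 2/11 = 9/22
  P(X=2) = 1/22 + 0 + 3/22 + 0 = 2/11
H(X) = -[(9/22)·log₂(9/22) + (9/22)·log₂(9/22) + (2/11)·log₂(2/11)]
  = 0.527525 + 0.527525 + 0.447169 = 1.5022 bits

H(Y|X) = Σ_x P(x)·H(Y|X=x):
  X=0: P(X=0) = 9/22, P(Y|X=0) = (1/3, 1/3, 2/9, 1/9) → H(Y|X=0) = 1.891061
  X=1: P(X=1) = 9/22, P(Y|X=1) = (0, 4/9, 1/9, 4/9) → H(Y|X=1) = 1.392147
  X=2: P(X=2) = 2/11, P(Y|X=2) = (1/4, 0, 3/4, 0) → H(Y|X=2) = 0.811278
H(Y|X) = (9/22)·1.891061 + (9/22)·1.392147 + (2/11)·0.811278 = 1.4906 bits

H(X,Y) = -Σ_{x,y} P(x,y) log₂ P(x,y). Per-cell terms -P(x,y)·log₂P(x,y):
  X=0: 0.391973, 0.391973, 0.314494, 0.202701
  X=1: 0.000000, 0.447169, 0.202701, 0.447169
  X=2: 0.202701, 0.000000, 0.391973, 0.000000
  (cells with P = 0 contribute 0)
Sum of the 12 terms: H(X,Y) = 2.9929 bits

Chain rule check:
  H(X) + H(Y|X) = 1.5022 + 1.4906 = 2.9928 bits
  H(X,Y) = 2.9929 bits
✓ Chain rule verified (Δ = 0.0001 is 4-dp rounding noise: each of the three values was rounded independently).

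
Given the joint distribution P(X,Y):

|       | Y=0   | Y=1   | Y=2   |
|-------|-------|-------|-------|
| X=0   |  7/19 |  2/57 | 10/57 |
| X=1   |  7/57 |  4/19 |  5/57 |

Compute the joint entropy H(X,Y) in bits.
2.2936 bits

H(X,Y) = -Σ_{x,y} P(x,y) log₂ P(x,y). Per-cell terms -P(x,y)·log₂P(x,y):
  X=0: 0.5307, 0.1696, 0.4405
  X=1: 0.3716, 0.4732, 0.3080
Sum of the 6 terms: H(X,Y) = 2.2936 bits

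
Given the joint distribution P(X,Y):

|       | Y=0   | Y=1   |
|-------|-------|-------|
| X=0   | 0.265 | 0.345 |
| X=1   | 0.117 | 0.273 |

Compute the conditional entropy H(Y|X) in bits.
0.9461 bits

H(Y|X) = H(X,Y) - H(X)

H(X,Y) = -Σ_{x,y} P(x,y) log₂ P(x,y). Per-cell terms -P(x,y)·log₂P(x,y):
  X=0: 0.5077, 0.5297
  X=1: 0.3622, 0.5113
Sum of the 4 terms: H(X,Y) = 1.9109 bits

Marginal of X (row sums):
  P(X=0) = 0.265 + 0.345 = 0.610
  P(X=1) = 0.117 + 0.273 = 0.390
H(X) = -[0.610·log₂(0.610) + 0.390·log₂(0.390)]
  = 0.4350 + 0.5298 = 0.9648 bits

H(Y|X) = H(X,Y) - H(X) = 1.9109 - 0.9648 = 0.9461 bits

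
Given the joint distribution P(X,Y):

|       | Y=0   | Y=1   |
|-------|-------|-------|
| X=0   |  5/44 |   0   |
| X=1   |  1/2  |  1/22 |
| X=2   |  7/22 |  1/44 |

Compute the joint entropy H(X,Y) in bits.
1.7090 bits

H(X,Y) = -Σ_{x,y} P(x,y) log₂ P(x,y). Per-cell terms -P(x,y)·log₂P(x,y):
  X=0: 0.3565, 0.0000
  X=1: 0.5000, 0.2027
  X=2: 0.5257, 0.1241
  (cells with P = 0 contribute 0)
Sum of the 6 terms: H(X,Y) = 1.7090 bits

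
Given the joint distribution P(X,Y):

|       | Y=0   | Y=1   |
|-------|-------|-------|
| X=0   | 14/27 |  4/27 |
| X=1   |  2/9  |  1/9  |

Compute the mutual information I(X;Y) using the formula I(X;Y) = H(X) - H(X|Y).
0.0101 bits

I(X;Y) = H(X) - H(X|Y)

Marginal of X (row sums):
  P(X=0) = 14/27 + 4/27 = 2/3
  P(X=1) = 2/9 + 1/9 = 1/3
H(X) = -[(2/3)·log₂(2/3) + (1/3)·log₂(1/3)]
  = 0.38998 + 0.52832 = 0.91830 bits

Marginal of Y (column sums):
  P(Y=0) = 14/27 + 2/9 = 20/27
  P(Y=1) = 4/27 + 1/9 = 7/27
H(X|Y) = Σ_y P(y)·H(X|Y=y):
  Y=0: P(Y=0) = 20/27, P(X|Y=0) = (7/10, 3/10) → H(X|Y=0) = 0.88129
  Y=1: P(Y=1) = 7/27, P(X|Y=1) = (4/7, 3/7) → H(X|Y=1) = 0.98523
H(X|Y) = (20/27)·0.88129 + (7/27)·0.98523 = 0.90824 bits

I(X;Y) = H(X) - H(X|Y) = 0.91830 - 0.90824 = 0.0101 bits

Cross-check via I(X;Y) = H(X) + H(Y) - H(X,Y): computing H(Y) from the column sums and H(X,Y) from the 4 cells in the same way gives H(Y) = 0.82563 bits and H(X,Y) = 1.73386 bits, so
I(X;Y) = 0.91830 + 0.82563 - 1.73386 = 0.0101 bits ✓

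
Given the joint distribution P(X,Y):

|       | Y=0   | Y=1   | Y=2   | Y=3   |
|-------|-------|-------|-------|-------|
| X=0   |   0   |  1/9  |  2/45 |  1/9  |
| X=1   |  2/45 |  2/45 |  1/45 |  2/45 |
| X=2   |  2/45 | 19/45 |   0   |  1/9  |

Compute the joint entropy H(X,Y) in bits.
2.7021 bits

H(X,Y) = -Σ_{x,y} P(x,y) log₂ P(x,y). Per-cell terms -P(x,y)·log₂P(x,y):
  X=0: 0.00000, 0.35221, 0.19964, 0.35221
  X=1: 0.19964, 0.19964, 0.12204, 0.19964
  X=2: 0.19964, 0.52521, 0.00000, 0.35221
  (cells with P = 0 contribute 0)
Sum of the 12 terms: H(X,Y) = 2.7021 bits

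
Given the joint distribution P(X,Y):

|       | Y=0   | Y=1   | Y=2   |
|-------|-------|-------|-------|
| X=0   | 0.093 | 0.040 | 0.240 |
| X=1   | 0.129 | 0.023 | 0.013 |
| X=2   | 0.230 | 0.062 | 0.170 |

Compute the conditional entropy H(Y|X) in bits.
1.2830 bits

H(Y|X) = H(X,Y) - H(X)

H(X,Y) = -Σ_{x,y} P(x,y) log₂ P(x,y). Per-cell terms -P(x,y)·log₂P(x,y):
  X=0: 0.3187, 0.1858, 0.4941
  X=1: 0.3811, 0.1252, 0.0814
  X=2: 0.4877, 0.2487, 0.4346
Sum of the 9 terms: H(X,Y) = 2.7573 bits

Marginal of X (row sums):
  P(X=0) = 0.093 + 0.040 + 0.240 = 0.373
  P(X=1) = 0.129 + 0.023 + 0.013 = 0.165
  P(X=2) = 0.230 + 0.062 + 0.170 = 0.462
H(X) = -[0.373·log₂(0.373) + 0.165·log₂(0.165) + 0.462·log₂(0.462)]
  = 0.5307 + 0.4289 + 0.5147 = 1.4743 bits

H(Y|X) = H(X,Y) - H(X) = 2.7573 - 1.4743 = 1.2830 bits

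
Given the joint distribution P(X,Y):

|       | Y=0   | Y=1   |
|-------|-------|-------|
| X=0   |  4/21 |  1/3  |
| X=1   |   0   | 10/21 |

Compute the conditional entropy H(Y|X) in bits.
0.4953 bits

H(Y|X) = H(X,Y) - H(X)

H(X,Y) = -Σ_{x,y} P(x,y) log₂ P(x,y). Per-cell terms -P(x,y)·log₂P(x,y):
  X=0: 0.4557, 0.5283
  X=1: 0.0000, 0.5097
  (cells with P = 0 contribute 0)
Sum of the 4 terms: H(X,Y) = 1.4937 bits

Marginal of X (row sums):
  P(X=0) = 4/21 + 1/3 = 11/21
  P(X=1) = 0 + 10/21 = 10/21
H(X) = -[(11/21)·log₂(11/21) + (10/21)·log₂(10/21)]
  = 0.4887 + 0.5097 = 0.9984 bits

H(Y|X) = H(X,Y) - H(X) = 1.4937 - 0.9984 = 0.4953 bits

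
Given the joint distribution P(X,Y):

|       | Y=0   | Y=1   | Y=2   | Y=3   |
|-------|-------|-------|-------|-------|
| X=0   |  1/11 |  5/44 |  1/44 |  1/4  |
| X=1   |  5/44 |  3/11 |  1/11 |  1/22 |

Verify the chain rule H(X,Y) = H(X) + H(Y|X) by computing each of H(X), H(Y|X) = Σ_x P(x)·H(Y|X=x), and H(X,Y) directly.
H(X) = 0.9985 bits, H(Y|X) = 1.6815 bits, H(X,Y) = 2.6801 bits

Marginal of X (row sums):
  P(X=0) = 1/11 + 5/44 + 1/44 + 1/4 = 21/44
  P(X=1) = 5/44 + 3/11 + 1/11 + 1/22 = 23/44
H(X) = -[(21/44)·log₂(21/44) + (23/44)·log₂(23/44)]
  = 0.509305 + 0.489205 = 0.9985 bits

H(Y|X) = Σ_x P(x)·H(Y|X=x):
  X=0: P(X=0) = 21/44, P(Y|X=0) = (4/21, 5/21, 1/21, 11/21) → H(Y|X=0) = 1.646442
  X=1: P(X=1) = 23/44, P(Y|X=1) = (5/23, 12/23, 4/23, 2/23) → H(Y|X=1) = 1.713597
H(Y|X) = (21/44)·1.646442 + (23/44)·1.713597 = 1.6815 bits

H(X,Y) = -Σ_{x,y} P(x,y) log₂ P(x,y). Per-cell terms -P(x,y)·log₂P(x,y):
  X=0: 0.314494, 0.356534, 0.124078, 0.500000
  X=1: 0.356534, 0.511219, 0.314494, 0.202701
Sum of the 8 terms: H(X,Y) = 2.6801 bits

Chain rule check:
  H(X) + H(Y|X) = 0.9985 + 1.6815 = 2.6800 bits
  H(X,Y) = 2.6801 bits
✓ Chain rule verified (Δ = 0.0001 is 4-dp rounding noise: each of the three values was rounded independently).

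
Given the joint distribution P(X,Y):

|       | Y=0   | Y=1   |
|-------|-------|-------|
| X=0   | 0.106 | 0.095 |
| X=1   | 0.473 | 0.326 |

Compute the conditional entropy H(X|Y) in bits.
0.7220 bits

H(X|Y) = H(X,Y) - H(Y)

H(X,Y) = -Σ_{x,y} P(x,y) log₂ P(x,y). Per-cell terms -P(x,y)·log₂P(x,y):
  X=0: 0.34321, 0.32261
  X=1: 0.51088, 0.52716
Sum of the 4 terms: H(X,Y) = 1.7039 bits

Marginal of Y (column sums):
  P(Y=0) = 0.106 + 0.473 = 0.579
  P(Y=1) = 0.095 + 0.326 = 0.421
H(Y) = -[0.579·log₂(0.579) + 0.421·log₂(0.421)]
  = 0.45646 + 0.52545 = 0.9819 bits

H(X|Y) = H(X,Y) - H(Y) = 1.7039 - 0.9819 = 0.7220 bits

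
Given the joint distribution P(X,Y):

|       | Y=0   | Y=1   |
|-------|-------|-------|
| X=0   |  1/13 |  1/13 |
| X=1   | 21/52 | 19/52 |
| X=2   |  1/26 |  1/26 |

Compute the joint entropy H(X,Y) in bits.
1.9899 bits

H(X,Y) = -Σ_{x,y} P(x,y) log₂ P(x,y). Per-cell terms -P(x,y)·log₂P(x,y):
  X=0: 0.28465, 0.28465
  X=1: 0.52828, 0.53073
  X=2: 0.18079, 0.18079
Sum of the 6 terms: H(X,Y) = 1.9899 bits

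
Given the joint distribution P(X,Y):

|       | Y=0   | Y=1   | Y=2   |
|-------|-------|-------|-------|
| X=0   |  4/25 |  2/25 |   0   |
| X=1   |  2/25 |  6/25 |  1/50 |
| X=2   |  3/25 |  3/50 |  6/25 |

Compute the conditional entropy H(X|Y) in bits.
1.1514 bits

H(X|Y) = H(X,Y) - H(Y)

H(X,Y) = -Σ_{x,y} P(x,y) log₂ P(x,y). Per-cell terms -P(x,y)·log₂P(x,y):
  X=0: 0.42302, 0.29151, 0.00000
  X=1: 0.29151, 0.49413, 0.11288
  X=2: 0.36707, 0.24353, 0.49413
  (cells with P = 0 contribute 0)
Sum of the 9 terms: H(X,Y) = 2.7178 bits

Marginal of Y (column sums):
  P(Y=0) = 4/25 + 2/25 + 3/25 = 9/25
  P(Y=1) = 2/25 + 6/25 + 3/50 = 19/50
  P(Y=2) = 0 + 1/50 + 6/25 = 13/50
H(Y) = -[(9/25)·log₂(9/25) + (19/50)·log₂(19/50) + (13/50)·log₂(13/50)]
  = 0.53062 + 0.53045 + 0.50529 = 1.5664 bits

H(X|Y) = H(X,Y) - H(Y) = 2.7178 - 1.5664 = 1.1514 bits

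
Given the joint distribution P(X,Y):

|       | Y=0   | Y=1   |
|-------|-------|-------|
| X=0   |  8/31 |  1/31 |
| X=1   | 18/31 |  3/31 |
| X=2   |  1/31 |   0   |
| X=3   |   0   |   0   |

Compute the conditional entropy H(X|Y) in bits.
1.0506 bits

H(X|Y) = H(X,Y) - H(Y)

H(X,Y) = -Σ_{x,y} P(x,y) log₂ P(x,y). Per-cell terms -P(x,y)·log₂P(x,y):
  X=0: 0.5043, 0.1598
  X=1: 0.4554, 0.3261
  X=2: 0.1598, 0.0000
  X=3: 0.0000, 0.0000
  (cells with P = 0 contribute 0)
Sum of the 8 terms: H(X,Y) = 1.6054 bits

Marginal of Y (column sums):
  P(Y=0) = 8/31 + 18/31 + 1/31 + 0 = 27/31
  P(Y=1) = 1/31 + 3/31 + 0 + 0 = 4/31
H(Y) = -[(27/31)·log₂(27/31) + (4/31)·log₂(4/31)]
  = 0.1736 + 0.3812 = 0.5548 bits

H(X|Y) = H(X,Y) - H(Y) = 1.6054 - 0.5548 = 1.0506 bits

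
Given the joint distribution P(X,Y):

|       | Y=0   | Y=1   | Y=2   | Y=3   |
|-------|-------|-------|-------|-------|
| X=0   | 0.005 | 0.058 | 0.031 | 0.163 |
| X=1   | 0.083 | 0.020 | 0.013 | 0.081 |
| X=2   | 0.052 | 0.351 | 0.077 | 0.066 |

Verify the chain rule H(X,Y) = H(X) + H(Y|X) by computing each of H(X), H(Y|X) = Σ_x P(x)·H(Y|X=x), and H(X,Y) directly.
H(X) = 1.4421 bits, H(Y|X) = 1.4979 bits, H(X,Y) = 2.9401 bits

Marginal of X (row sums):
  P(X=0) = 0.005 + 0.058 + 0.031 + 0.163 = 0.257
  P(X=1) = 0.083 + 0.020 + 0.013 + 0.081 = 0.197
  P(X=2) = 0.052 + 0.351 + 0.077 + 0.066 = 0.546
H(X) = -[0.257·log₂(0.257) + 0.197·log₂(0.197) + 0.546·log₂(0.546)]
  = 0.503761 + 0.461715 + 0.476673 = 1.4421 bits

H(Y|X) = Σ_x P(x)·H(Y|X=x):
  X=0: P(X=0) = 0.257, P(Y|X=0) = (5/257, 58/257, 31/257, 163/257) → H(Y|X=0) = 1.379962
  X=1: P(X=1) = 0.197, P(Y|X=1) = (83/197, 20/197, 13/197, 81/197) → H(Y|X=1) = 1.646415
  X=2: P(X=2) = 0.546, P(Y|X=2) = (2/21, 9/14, 11/78, 11/91) → H(Y|X=2) = 1.499872
H(Y|X) = 0.257·1.379962 + 0.197·1.646415 + 0.546·1.499872 = 1.4979 bits

H(X,Y) = -Σ_{x,y} P(x,y) log₂ P(x,y). Per-cell terms -P(x,y)·log₂P(x,y):
  X=0: 0.038219, 0.238253, 0.155359, 0.426580
  X=1: 0.298032, 0.112877, 0.081449, 0.293701
  X=2: 0.221798, 0.530170, 0.284823, 0.258812
Sum of the 12 terms: H(X,Y) = 2.9401 bits

Chain rule check:
  H(X) + H(Y|X) = 1.4421 + 1.4979 = 2.9400 bits
  H(X,Y) = 2.9401 bits
✓ Chain rule verified (Δ = 0.0001 is 4-dp rounding noise: each of the three values was rounded independently).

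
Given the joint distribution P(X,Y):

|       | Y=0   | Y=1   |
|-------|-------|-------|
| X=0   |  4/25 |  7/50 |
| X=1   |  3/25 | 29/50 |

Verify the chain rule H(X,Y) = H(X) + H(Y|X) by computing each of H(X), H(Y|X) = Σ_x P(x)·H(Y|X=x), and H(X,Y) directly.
H(X) = 0.8813 bits, H(Y|X) = 0.7617 bits, H(X,Y) = 1.6430 bits

Marginal of X (row sums):
  P(X=0) = 4/25 + 7/50 = 3/10
  P(X=1) = 3/25 + 29/50 = 7/10
H(X) = -[(3/10)·log₂(3/10) + (7/10)·log₂(7/10)]
  = 0.5211 + 0.3602 = 0.8813 bits

H(Y|X) = Σ_x P(x)·H(Y|X=x):
  X=0: P(X=0) = 3/10, P(Y|X=0) = (8/15, 7/15) → H(Y|X=0) = 0.9968
  X=1: P(X=1) = 7/10, P(Y|X=1) = (6/35, 29/35) → H(Y|X=1) = 0.6610
H(Y|X) = (3/10)·0.9968 + (7/10)·0.6610 = 0.7617 bits

H(X,Y) = -Σ_{x,y} P(x,y) log₂ P(x,y). Per-cell terms -P(x,y)·log₂P(x,y):
  X=0: 0.4230, 0.3971
  X=1: 0.3671, 0.4558
Sum of the 4 terms: H(X,Y) = 1.6430 bits

Chain rule check:
  H(X) + H(Y|X) = 0.8813 + 0.7617 = 1.6430 bits
  H(X,Y) = 1.6430 bits
✓ Chain rule verified.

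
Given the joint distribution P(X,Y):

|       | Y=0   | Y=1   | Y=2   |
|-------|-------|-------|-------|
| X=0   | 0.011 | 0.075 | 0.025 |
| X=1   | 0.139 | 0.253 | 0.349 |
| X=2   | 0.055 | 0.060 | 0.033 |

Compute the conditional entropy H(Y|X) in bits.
1.4679 bits

H(Y|X) = H(X,Y) - H(X)

H(X,Y) = -Σ_{x,y} P(x,y) log₂ P(x,y). Per-cell terms -P(x,y)·log₂P(x,y):
  X=0: 0.071570, 0.280272, 0.133048
  X=1: 0.395711, 0.501646, 0.530027
  X=2: 0.230143, 0.243534, 0.162406
Sum of the 9 terms: H(X,Y) = 2.548357 bits

Marginal of X (row sums):
  P(X=0) = 0.011 + 0.075 + 0.025 = 0.111
  P(X=1) = 0.139 + 0.253 + 0.349 = 0.741
  P(X=2) = 0.055 + 0.060 + 0.033 = 0.148
H(X) = -[0.111·log₂(0.111) + 0.741·log₂(0.741) + 0.148·log₂(0.148)]
  = 0.352022 + 0.320449 + 0.407937 = 1.080408 bits

H(Y|X) = H(X,Y) - H(X) = 2.548357 - 1.080408 = 1.4679 bits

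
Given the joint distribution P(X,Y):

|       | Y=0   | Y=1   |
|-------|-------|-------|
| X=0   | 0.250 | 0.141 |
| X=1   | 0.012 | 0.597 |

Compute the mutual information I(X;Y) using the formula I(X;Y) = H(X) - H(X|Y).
0.3758 bits

I(X;Y) = H(X) - H(X|Y)

Marginal of X (row sums):
  P(X=0) = 0.250 + 0.141 = 0.391
  P(X=1) = 0.012 + 0.597 = 0.609
H(X) = -[0.391·log₂(0.391) + 0.609·log₂(0.609)]
  = 0.529711 + 0.435731 = 0.96544 bits

Marginal of Y (column sums):
  P(Y=0) = 0.250 + 0.012 = 0.262
  P(Y=1) = 0.141 + 0.597 = 0.738
H(X|Y) = Σ_y P(y)·H(X|Y=y):
  Y=0: P(Y=0) = 0.262, P(X|Y=0) = (125/131, 6/131) → H(X|Y=0) = 0.268287
  Y=1: P(Y=1) = 0.738, P(X|Y=1) = (47/246, 199/246) → H(X|Y=1) = 0.703677
H(X|Y) = 0.262·0.268287 + 0.738·0.703677 = 0.58960 bits

I(X;Y) = H(X) - H(X|Y) = 0.96544 - 0.58960 = 0.3758 bits

Cross-check via I(X;Y) = H(X) + H(Y) - H(X,Y): computing H(Y) from the column sums and H(X,Y) from the 4 cells in the same way gives H(Y) = 0.82975 bits and H(X,Y) = 1.41935 bits, so
I(X;Y) = 0.96544 + 0.82975 - 1.41935 = 0.3758 bits ✓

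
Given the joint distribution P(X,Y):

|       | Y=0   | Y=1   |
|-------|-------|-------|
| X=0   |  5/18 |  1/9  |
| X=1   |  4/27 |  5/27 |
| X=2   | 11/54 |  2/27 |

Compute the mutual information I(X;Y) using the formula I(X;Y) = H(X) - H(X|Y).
0.0525 bits

I(X;Y) = H(X) - H(X|Y)

Marginal of X (row sums):
  P(X=0) = 5/18 + 1/9 = 7/18
  P(X=1) = 4/27 + 5/27 = 1/3
  P(X=2) = 11/54 + 2/27 = 5/18
H(X) = -[(7/18)·log₂(7/18) + (1/3)·log₂(1/3) + (5/18)·log₂(5/18)]
  = 0.5299 + 0.5283 + 0.5133 = 1.5715 bits

Marginal of Y (column sums):
  P(Y=0) = 5/18 + 4/27 + 11/54 = 17/27
  P(Y=1) = 1/9 + 5/27 + 2/27 = 10/27
H(X|Y) = Σ_y P(y)·H(X|Y=y):
  Y=0: P(Y=0) = 17/27, P(X|Y=0) = (15/34, 4/17, 11/34) → H(X|Y=0) = 1.5387
  Y=1: P(Y=1) = 10/27, P(X|Y=1) = (3/10, 1/2, 1/5) → H(X|Y=1) = 1.4855
H(X|Y) = (17/27)·1.5387 + (10/27)·1.4855 = 1.5190 bits

I(X;Y) = H(X) - H(X|Y) = 1.5715 - 1.5190 = 0.0525 bits

Cross-check via I(X;Y) = H(X) + H(Y) - H(X,Y): computing H(Y) from the column sums and H(X,Y) from the 6 cells in the same way gives H(Y) = 0.9510 bits and H(X,Y) = 2.4700 bits, so
I(X;Y) = 1.5715 + 0.9510 - 2.4700 = 0.0525 bits ✓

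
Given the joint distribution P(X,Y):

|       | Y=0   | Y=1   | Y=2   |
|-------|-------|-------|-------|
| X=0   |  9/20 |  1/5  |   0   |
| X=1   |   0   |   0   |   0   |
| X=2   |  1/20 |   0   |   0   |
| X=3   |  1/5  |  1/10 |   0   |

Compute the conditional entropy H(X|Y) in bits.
1.1142 bits

H(X|Y) = H(X,Y) - H(Y)

H(X,Y) = -Σ_{x,y} P(x,y) log₂ P(x,y). Per-cell terms -P(x,y)·log₂P(x,y):
  X=0: 0.5184, 0.4644, 0.0000
  X=1: 0.0000, 0.0000, 0.0000
  X=2: 0.2161, 0.0000, 0.0000
  X=3: 0.4644, 0.3322, 0.0000
  (cells with P = 0 contribute 0)
Sum of the 12 terms: H(X,Y) = 1.9955 bits

Marginal of Y (column sums):
  P(Y=0) = 9/20 + 0 + 1/20 + 1/5 = 7/10
  P(Y=1) = 1/5 + 0 + 0 + 1/10 = 3/10
  P(Y=2) = 0 + 0 + 0 + 0 = 0
H(Y) = -[(7/10)·log₂(7/10) + (3/10)·log₂(3/10)]   (outcomes with P = 0 contribute 0)
  = 0.3602 + 0.5211 = 0.8813 bits

H(X|Y) = H(X,Y) - H(Y) = 1.9955 - 0.8813 = 1.1142 bits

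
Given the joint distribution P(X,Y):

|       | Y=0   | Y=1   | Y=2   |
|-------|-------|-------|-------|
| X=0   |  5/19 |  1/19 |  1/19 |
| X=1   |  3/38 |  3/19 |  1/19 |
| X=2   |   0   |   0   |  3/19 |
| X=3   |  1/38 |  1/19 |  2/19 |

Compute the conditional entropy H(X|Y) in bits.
1.4429 bits

H(X|Y) = H(X,Y) - H(Y)

H(X,Y) = -Σ_{x,y} P(x,y) log₂ P(x,y). Per-cell terms -P(x,y)·log₂P(x,y):
  X=0: 0.506842, 0.223575, 0.223575
  X=1: 0.289181, 0.420468, 0.223575
  X=2: 0.000000, 0.000000, 0.420468
  X=3: 0.138103, 0.223575, 0.341887
  (cells with P = 0 contribute 0)
Sum of the 12 terms: H(X,Y) = 3.01125 bits

Marginal of Y (column sums):
  P(Y=0) = 5/19 + 3/38 + 0 + 1/38 = 7/19
  P(Y=1) = 1/19 + 3/19 + 0 + 1/19 = 5/19
  P(Y=2) = 1/19 + 1/19 + 3/19 + 2/19 = 7/19
H(Y) = -[(7/19)·log₂(7/19) + (5/19)·log₂(5/19) + (7/19)·log₂(7/19)]
  = 0.530737 + 0.506842 + 0.530737 = 1.56832 bits

H(X|Y) = H(X,Y) - H(Y) = 3.01125 - 1.56832 = 1.4429 bits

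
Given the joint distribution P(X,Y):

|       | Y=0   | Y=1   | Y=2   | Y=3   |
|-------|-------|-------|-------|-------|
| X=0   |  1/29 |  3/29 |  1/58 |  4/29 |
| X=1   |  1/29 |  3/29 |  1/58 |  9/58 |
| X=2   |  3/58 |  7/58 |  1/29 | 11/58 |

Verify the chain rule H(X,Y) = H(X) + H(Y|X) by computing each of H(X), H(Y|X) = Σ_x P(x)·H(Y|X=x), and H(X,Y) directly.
H(X) = 1.5720 bits, H(Y|X) = 1.6651 bits, H(X,Y) = 3.2371 bits

Marginal of X (row sums):
  P(X=0) = 1/29 + 3/29 + 1/58 + 4/29 = 17/58
  P(X=1) = 1/29 + 3/29 + 1/58 + 9/58 = 9/29
  P(X=2) = 3/58 + 7/58 + 1/29 + 11/58 = 23/58
H(X) = -[(17/58)·log₂(17/58) + (9/29)·log₂(9/29) + (23/58)·log₂(23/58)]
  = 0.5189 + 0.5239 + 0.5292 = 1.5720 bits

H(Y|X) = Σ_x P(x)·H(Y|X=x):
  X=0: P(X=0) = 17/58, P(Y|X=0) = (2/17, 6/17, 1/17, 8/17) → H(Y|X=0) = 1.6457
  X=1: P(X=1) = 9/29, P(Y|X=1) = (1/9, 1/3, 1/18, 1/2) → H(Y|X=1) = 1.6122
  X=2: P(X=2) = 23/58, P(Y|X=2) = (3/23, 7/23, 2/23, 11/23) → H(Y|X=2) = 1.7209
H(Y|X) = (17/58)·1.6457 + (9/29)·1.6122 + (23/58)·1.7209 = 1.6651 bits

H(X,Y) = -Σ_{x,y} P(x,y) log₂ P(x,y). Per-cell terms -P(x,y)·log₂P(x,y):
  X=0: 0.1675, 0.3386, 0.1010, 0.3942
  X=1: 0.1675, 0.3386, 0.1010, 0.4171
  X=2: 0.2210, 0.3682, 0.1675, 0.4549
Sum of the 12 terms: H(X,Y) = 3.2371 bits

Chain rule check:
  H(X) + H(Y|X) = 1.5720 + 1.6651 = 3.2371 bits
  H(X,Y) = 3.2371 bits
✓ Chain rule verified.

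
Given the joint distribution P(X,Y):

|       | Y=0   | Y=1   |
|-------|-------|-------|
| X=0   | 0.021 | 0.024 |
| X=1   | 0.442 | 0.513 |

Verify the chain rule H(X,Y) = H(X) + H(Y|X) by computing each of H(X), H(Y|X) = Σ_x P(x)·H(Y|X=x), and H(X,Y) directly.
H(X) = 0.2648 bits, H(Y|X) = 0.9960 bits, H(X,Y) = 1.2608 bits

Marginal of X (row sums):
  P(X=0) = 0.021 + 0.024 = 0.045
  P(X=1) = 0.442 + 0.513 = 0.955
H(X) = -[0.045·log₂(0.045) + 0.955·log₂(0.955)]
  = 0.20133 + 0.06344 = 0.2648 bits

H(Y|X) = Σ_x P(x)·H(Y|X=x):
  X=0: P(X=0) = 0.045, P(Y|X=0) = (7/15, 8/15) → H(Y|X=0) = 0.99679
  X=1: P(X=1) = 0.955, P(Y|X=1) = (442/955, 513/955) → H(Y|X=1) = 0.99601
H(Y|X) = 0.045·0.99679 + 0.955·0.99601 = 0.9960 bits

H(X,Y) = -Σ_{x,y} P(x,y) log₂ P(x,y). Per-cell terms -P(x,y)·log₂P(x,y):
  X=0: 0.11704, 0.12914
  X=1: 0.52062, 0.49400
Sum of the 4 terms: H(X,Y) = 1.2608 bits

Chain rule check:
  H(X) + H(Y|X) = 0.2648 + 0.9960 = 1.2608 bits
  H(X,Y) = 1.2608 bits
✓ Chain rule verified.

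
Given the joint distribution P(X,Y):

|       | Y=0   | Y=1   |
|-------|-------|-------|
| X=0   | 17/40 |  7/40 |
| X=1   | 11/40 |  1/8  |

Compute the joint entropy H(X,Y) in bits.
1.8519 bits

H(X,Y) = -Σ_{x,y} P(x,y) log₂ P(x,y). Per-cell terms -P(x,y)·log₂P(x,y):
  X=0: 0.5246, 0.4401
  X=1: 0.5122, 0.3750
Sum of the 4 terms: H(X,Y) = 1.8519 bits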